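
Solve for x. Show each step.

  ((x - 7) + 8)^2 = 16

Step 1. [((x - 7) + 8)^2 = 16] √ both sides: 16 ≥ 0 gives two branches. So sqrt: (x - 7) + 8 = 4 or -4.
Step 2. [(x - 7) + 8 = 4 or -4] the outer +8 inverts by subtracting 8, so sub: x - 7 = -4 or -12.
Step 3. [x - 7 = -4 or -12] add 7: x sits inside (… - 7), so sub: x = 3 or -5.

Answer: x ∈ {-5, 3}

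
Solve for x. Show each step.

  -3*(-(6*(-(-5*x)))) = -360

Step 1. [-3*(-(6*(-(-5*x)))) = -360] -3·(inner) — divide through by -3. So div: -(6*(-(-5*x))) = 120.
Step 2. [-(6*(-(-5*x))) = 120] LHS negated; negate both sides. So neg: 6*(-(-5*x)) = -120.
Step 3. [6*(-(-5*x)) = -120] divide by the outer 6 ⇒ div: -(-5*x) = -20.
Step 4. [-(-5*x) = -20] LHS negated; negate both sides. So neg: -5*x = 20.
Step 5. [-5*x = 20] divide by the outer -5 ⇒ div: x = -4.

Answer: x ∈ {-4}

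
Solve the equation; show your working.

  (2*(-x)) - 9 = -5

Step 1. [(2*(-x)) - 9 = -5] the outer -9 inverts by adding 9, so sub: 2*(-x) = 4.
Step 2. [2*(-x) = 4] 2·(inner) — divide through by 2, so div: -x = 2.
Step 3. [-x = 2] LHS negated; negate both sides. So neg: x = -2.

Answer: x ∈ {-2}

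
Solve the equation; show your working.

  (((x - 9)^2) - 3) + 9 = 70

Step 1. [(((x - 9)^2) - 3) + 9 = 70] peel the +9: subtract 9 from each side ⇒ sub: ((x - 9)^2) - 3 = 61.
Step 2. [((x - 9)^2) - 3 = 61] add 3: x sits inside (… - 3). So sub: (x - 9)^2 = 64.
Step 3. [(x - 9)^2 = 64] √ both sides: 64 ≥ 0 gives two branches. So sqrt: x - 9 = 8 or -8.
Step 4. [x - 9 = 8 or -8] the outer -9 inverts by adding 9 ⇒ sub: x = 17 or 1.

Answer: x ∈ {1, 17}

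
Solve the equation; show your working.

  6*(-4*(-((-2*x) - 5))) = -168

Step 1. [6*(-4*(-((-2*x) - 5))) = -168] leading coefficient 6: divide by 6 ⇒ div: -4*(-((-2*x) - 5)) = -28.
Step 2. [-4*(-((-2*x) - 5)) = -28] -4·(inner) — divide through by -4. So div: -((-2*x) - 5) = 7.
Step 3. [-((-2*x) - 5) = 7] leading − — multiply by −1 ⇒ neg: (-2*x) - 5 = -7.
Step 4. [(-2*x) - 5 = -7] 5 comes off first (add 5), so sub: -2*x = -2.
Step 5. [-2*x = -2] divide by the outer -2 ⇒ div: x = 1.

Answer: x ∈ {1}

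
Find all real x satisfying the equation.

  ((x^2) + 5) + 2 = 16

Step 1. [((x^2) + 5) + 2 = 16] peel the +2: subtract 2 from each side ⇒ sub: (x^2) + 5 = 14.
Step 2. [(x^2) + 5 = 14] 5 comes off first (subtract 5), so sub: x^2 = 9.
Step 3. [x^2 = 9] LHS squared, RHS 9 ≥ 0: apply √ (±) ⇒ sqrt: x = 3 or -3.

Answer: x ∈ {-3, 3}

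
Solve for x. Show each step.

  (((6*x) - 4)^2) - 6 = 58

Step 1. [(((6*x) - 4)^2) - 6 = 58] 6 comes off first (add 6), so sub: ((6*x) - 4)^2 = 64.
Step 2. [((6*x) - 4)^2 = 64] √ both sides: 64 ≥ 0 gives two branches. So sqrt: (6*x) - 4 = 8 or -8.
Step 3. [(6*x) - 4 = 8 or -8] the outer -4 inverts by adding 4, so sub: 6*x = 12 or -4.
Step 4. [6*x = 12 or -4] 6 out front; divide by 6, so div: x = 2 or -2/3.

Answer: x ∈ {-2/3, 2}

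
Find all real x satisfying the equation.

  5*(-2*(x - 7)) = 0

Step 1. [5*(-2*(x - 7)) = 0] leading coefficient 5: divide by 5 ⇒ div: -2*(x - 7) = 0.
Step 2. [-2*(x - 7) = 0] -2·(inner) — divide through by -2. So div: x - 7 = 0.
Step 3. [x - 7 = 0] -7 is outermost — add 7 both sides. So sub: x = 7.

Answer: x ∈ {7}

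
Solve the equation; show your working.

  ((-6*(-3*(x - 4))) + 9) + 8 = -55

Step 1. [((-6*(-3*(x - 4))) + 9) + 8 = -55] the outer +8 inverts by subtracting 8. So sub: (-6*(-3*(x - 4))) + 9 = -63.
Step 2. [(-6*(-3*(x - 4))) + 9 = -63] subtract 9: x sits inside (… + 9), so sub: -6*(-3*(x - 4)) = -72.
Step 3. [-6*(-3*(x - 4)) = -72] divide by the outer -6 ⇒ div: -3*(x - 4) = 12.
Step 4. [-3*(x - 4) = 12] LHS = -3·(…); ÷-3 both sides ⇒ div: x - 4 = -4.
Step 5. [x - 4 = -4] -4 is outermost — add 4 both sides, so sub: x = 0.

Answer: x ∈ {0}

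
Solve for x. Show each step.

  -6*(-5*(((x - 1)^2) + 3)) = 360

Step 1. [-6*(-5*(((x - 1)^2) + 3)) = 360] leading coefficient -6: divide by -6. So div: -5*(((x - 1)^2) + 3) = -60.
Step 2. [-5*(((x - 1)^2) + 3) = -60] divide by the outer -5 ⇒ div: ((x - 1)^2) + 3 = 12.
Step 3. [((x - 1)^2) + 3 = 12] the outer +3 inverts by subtracting 3. So sub: (x - 1)^2 = 9.
Step 4. [(x - 1)^2 = 9] 9 ≥ 0, LHS is (·)² — take ±√. So sqrt: x - 1 = 3 or -3.
Step 5. [x - 1 = 3 or -3] add 1: x sits inside (… - 1) ⇒ sub: x = 4 or -2.

Answer: x ∈ {-2, 4}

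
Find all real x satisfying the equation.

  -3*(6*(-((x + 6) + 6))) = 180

Step 1. [-3*(6*(-((x + 6) + 6))) = 180] -3·(inner) — divide through by -3, so div: 6*(-((x + 6) + 6)) = -60.
Step 2. [6*(-((x + 6) + 6)) = -60] leading coefficient 6: divide by 6. So div: -((x + 6) + 6) = -10.
Step 3. [-((x + 6) + 6) = -10] leading − — multiply by −1. So neg: (x + 6) + 6 = 10.
Step 4. [(x + 6) + 6 = 10] 6 comes off first (subtract 6) ⇒ sub: x + 6 = 4.
Step 5. [x + 6 = 4] subtract 6: x sits inside (… + 6) ⇒ sub: x = -2.

Answer: x ∈ {-2}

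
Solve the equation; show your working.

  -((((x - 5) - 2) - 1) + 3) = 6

Step 1. [-((((x - 5) - 2) - 1) + 3) = 6] leading − — multiply by −1 ⇒ neg: (((x - 5) - 2) - 1) + 3 = -6.
Step 2. [(((x - 5) - 2) - 1) + 3 = -6] +3 is outermost — subtract 3 both sides ⇒ sub: ((x - 5) - 2) - 1 = -9.
Step 3. [((x - 5) - 2) - 1 = -9] -1 is outermost — add 1 both sides. So sub: (x - 5) - 2 = -8.
Step 4. [(x - 5) - 2 = -8] the outer -2 inverts by adding 2, so sub: x - 5 = -6.
Step 5. [x - 5 = -6] the outer -5 inverts by adding 5. So sub: x = -1.

Answer: x ∈ {-1}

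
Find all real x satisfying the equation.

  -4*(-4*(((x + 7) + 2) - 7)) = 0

Step 1. [-4*(-4*(((x + 7) + 2) - 7)) = 0] LHS = -4·(…); ÷-4 both sides ⇒ div: -4*(((x + 7) + 2) - 7) = 0.
Step 2. [-4*(((x + 7) + 2) - 7) = 0] divide by the outer -4. So div: ((x + 7) + 2) - 7 = 0.
Step 3. [((x + 7) + 2) - 7 = 0] 7 comes off first (add 7) ⇒ sub: (x + 7) + 2 = 7.
Step 4. [(x + 7) + 2 = 7] subtract 2: x sits inside (… + 2). So sub: x + 7 = 5.
Step 5. [x + 7 = 5] peel the +7: subtract 7 from each side, so sub: x = -2.

Answer: x ∈ {-2}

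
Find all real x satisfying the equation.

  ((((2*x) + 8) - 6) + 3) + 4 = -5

Step 1. [((((2*x) + 8) - 6) + 3) + 4 = -5] subtract 4: x sits inside (… + 4), so sub: (((2*x) + 8) - 6) + 3 = -9.
Step 2. [(((2*x) + 8) - 6) + 3 = -9] +3 is outermost — subtract 3 both sides ⇒ sub: ((2*x) + 8) - 6 = -12.
Step 3. [((2*x) + 8) - 6 = -12] 6 comes off first (add 6). So sub: (2*x) + 8 = -6.
Step 4. [(2*x) + 8 = -6] 2 | LHS and 2 | -6: pull 2 out. So factor: x + 4 = -3.
Step 5. [x + 4 = -3] 4 comes off first (subtract 4). So sub: x = -7.

Answer: x ∈ {-7}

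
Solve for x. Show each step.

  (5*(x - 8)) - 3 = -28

Step 1. [(5*(x - 8)) - 3 = -28] -3 is outermost — add 3 both sides ⇒ sub: 5*(x - 8) = -25.
Step 2. [5*(x - 8) = -25] 5·(inner) — divide through by 5 ⇒ div: x - 8 = -5.
Step 3. [x - 8 = -5] 8 comes off first (add 8). So sub: x = 3.

Answer: x ∈ {3}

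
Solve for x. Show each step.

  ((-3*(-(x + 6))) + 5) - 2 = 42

Step 1. [((-3*(-(x + 6))) + 5) - 2 = 42] -2 is outermost — add 2 both sides ⇒ sub: (-3*(-(x + 6))) + 5 = 44.
Step 2. [(-3*(-(x + 6))) + 5 = 44] subtract 5: x sits inside (… + 5). So sub: -3*(-(x + 6)) = 39.
Step 3. [-3*(-(x + 6)) = 39] divide by the outer -3. So div: -(x + 6) = -13.
Step 4. [-(x + 6) = -13] flip signs both sides ⇒ neg: x + 6 = 13.
Step 5. [x + 6 = 13] peel the +6: subtract 6 from each side ⇒ sub: x = 7.

Answer: x ∈ {7}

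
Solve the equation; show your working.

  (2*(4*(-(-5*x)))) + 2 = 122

Step 1. [(2*(4*(-(-5*x)))) + 2 = 122] 2 comes off first (subtract 2), so sub: 2*(4*(-(-5*x))) = 120.
Step 2. [2*(4*(-(-5*x))) = 120] leading coefficient 2: divide by 2. So div: 4*(-(-5*x)) = 60.
Step 3. [4*(-(-5*x)) = 60] leading coefficient 4: divide by 4 ⇒ div: -(-5*x) = 15.
Step 4. [-(-5*x) = 15] LHS negated; negate both sides, so neg: -5*x = -15.
Step 5. [-5*x = -15] LHS = -5·(…); ÷-5 both sides, so div: x = 3.

Answer: x ∈ {3}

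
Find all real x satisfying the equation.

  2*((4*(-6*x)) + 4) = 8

Step 1. [2*((4*(-6*x)) + 4) = 8] divide by the outer 2 ⇒ div: (4*(-6*x)) + 4 = 4.
Step 2. [(4*(-6*x)) + 4 = 4] peel the +4: subtract 4 from each side ⇒ sub: 4*(-6*x) = 0.
Step 3. [4*(-6*x) = 0] 4 out front; divide by 4 ⇒ div: -6*x = 0.
Step 4. [-6*x = 0] divide by the outer -6, so div: x = 0.

Answer: x ∈ {0}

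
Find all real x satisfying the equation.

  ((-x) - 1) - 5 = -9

Step 1. [((-x) - 1) - 5 = -9] peel the -5: add 5 from each side. So sub: (-x) - 1 = -4.
Step 2. [(-x) - 1 = -4] peel the -1: add 1 from each side, so sub: -x = -3.
Step 3. [-x = -3] leading − — multiply by −1, so neg: x = 3.

Answer: x ∈ {3}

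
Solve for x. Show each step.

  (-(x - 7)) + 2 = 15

Step 1. [(-(x - 7)) + 2 = 15] 2 comes off first (subtract 2), so sub: -(x - 7) = 13.
Step 2. [-(x - 7) = 13] flip signs both sides. So neg: x - 7 = -13.
Step 3. [x - 7 = -13] the outer -7 inverts by adding 7 ⇒ sub: x = -6.

Answer: x ∈ {-6}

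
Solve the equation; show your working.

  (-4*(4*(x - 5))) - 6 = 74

Step 1. [(-4*(4*(x - 5))) - 6 = 74] peel the -6: add 6 from each side. So sub: -4*(4*(x - 5)) = 80.
Step 2. [-4*(4*(x - 5)) = 80] leading coefficient -4: divide by -4. So div: 4*(x - 5) = -20.
Step 3. [4*(x - 5) = -20] LHS = 4·(…); ÷4 both sides, so div: x - 5 = -5.
Step 4. [x - 5 = -5] 5 comes off first (add 5). So sub: x = 0.

Answer: x ∈ {0}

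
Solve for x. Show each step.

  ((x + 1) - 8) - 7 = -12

Step 1. [((x + 1) - 8) - 7 = -12] add 7: x sits inside (… - 7). So sub: (x + 1) - 8 = -5.
Step 2. [(x + 1) - 8 = -5] add 8: x sits inside (… - 8). So sub: x + 1 = 3.
Step 3. [x + 1 = 3] peel the +1: subtract 1 from each side, so sub: x = 2.

Answer: x ∈ {2}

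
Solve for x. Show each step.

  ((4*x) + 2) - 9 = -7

Step 1. [((4*x) + 2) - 9 = -7] -9 is outermost — add 9 both sides, so sub: (4*x) + 2 = 2.
Step 2. [(4*x) + 2 = 2] 2 comes off first (subtract 2) ⇒ sub: 4*x = 0.
Step 3. [4*x = 0] 4 out front; divide by 4 ⇒ div: x = 0.

Answer: x ∈ {0}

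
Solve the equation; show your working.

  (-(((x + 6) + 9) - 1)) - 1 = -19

Step 1. [(-(((x + 6) + 9) - 1)) - 1 = -19] add 1: x sits inside (… - 1) ⇒ sub: -(((x + 6) + 9) - 1) = -18.
Step 2. [-(((x + 6) + 9) - 1) = -18] leading − — multiply by −1. So neg: ((x + 6) + 9) - 1 = 18.
Step 3. [((x + 6) + 9) - 1 = 18] the outer -1 inverts by adding 1, so sub: (x + 6) + 9 = 19.
Step 4. [(x + 6) + 9 = 19] the outer +9 inverts by subtracting 9, so sub: x + 6 = 10.
Step 5. [x + 6 = 10] 6 comes off first (subtract 6) ⇒ sub: x = 4.

Answer: x ∈ {4}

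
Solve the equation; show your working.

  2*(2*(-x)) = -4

Step 1. [2*(2*(-x)) = -4] LHS = 2·(…); ÷2 both sides ⇒ div: 2*(-x) = -2.
Step 2. [2*(-x) = -2] LHS = 2·(…); ÷2 both sides. So div: -x = -1.
Step 3. [-x = -1] flip signs both sides, so neg: x = 1.

Answer: x ∈ {1}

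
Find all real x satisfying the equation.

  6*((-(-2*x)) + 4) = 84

Step 1. [6*((-(-2*x)) + 4) = 84] leading coefficient 6: divide by 6 ⇒ div: (-(-2*x)) + 4 = 14.
Step 2. [(-(-2*x)) + 4 = 14] +4 is outermost — subtract 4 both sides ⇒ sub: -(-2*x) = 10.
Step 3. [-(-2*x) = 10] flip signs both sides ⇒ neg: -2*x = -10.
Step 4. [-2*x = -10] -2 out front; divide by -2. So div: x = 5.

Answer: x ∈ {5}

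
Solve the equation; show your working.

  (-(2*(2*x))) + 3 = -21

Step 1. [(-(2*(2*x))) + 3 = -21] +3 is outermost — subtract 3 both sides ⇒ sub: -(2*(2*x)) = -24.
Step 2. [-(2*(2*x)) = -24] flip signs both sides ⇒ neg: 2*(2*x) = 24.
Step 3. [2*(2*x) = 24] 2·(inner) — divide through by 2 ⇒ div: 2*x = 12.
Step 4. [2*x = 12] 2 out front; divide by 2. So div: x = 6.

Answer: x ∈ {6}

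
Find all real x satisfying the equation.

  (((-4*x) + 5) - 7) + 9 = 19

Step 1. [(((-4*x) + 5) - 7) + 9 = 19] +9 is outermost — subtract 9 both sides, so sub: ((-4*x) + 5) - 7 = 10.
Step 2. [((-4*x) + 5) - 7 = 10] peel the -7: add 7 from each side ⇒ sub: (-4*x) + 5 = 17.
Step 3. [(-4*x) + 5 = 17] subtract 5: x sits inside (… + 5) ⇒ sub: -4*x = 12.
Step 4. [-4*x = 12] -4 out front; divide by -4 ⇒ div: x = -3.

Answer: x ∈ {-3}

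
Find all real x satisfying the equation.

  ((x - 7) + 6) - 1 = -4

Step 1. [((x - 7) + 6) - 1 = -4] peel the -1: add 1 from each side. So sub: (x - 7) + 6 = -3.
Step 2. [(x - 7) + 6 = -3] the outer +6 inverts by subtracting 6, so sub: x - 7 = -9.
Step 3. [x - 7 = -9] -7 is outermost — add 7 both sides ⇒ sub: x = -2.

Answer: x ∈ {-2}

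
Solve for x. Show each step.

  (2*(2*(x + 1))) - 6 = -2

Step 1. [(2*(2*(x + 1))) - 6 = -2] common factor 2 (LHS and -2) — divide through ⇒ factor: (2*(x + 1)) - 3 = -1.
Step 2. [(2*(x + 1)) - 3 = -1] the outer -3 inverts by adding 3, so sub: 2*(x + 1) = 2.
Step 3. [2*(x + 1) = 2] LHS = 2·(…); ÷2 both sides. So div: x + 1 = 1.
Step 4. [x + 1 = 1] 1 comes off first (subtract 1), so sub: x = 0.

Answer: x ∈ {0}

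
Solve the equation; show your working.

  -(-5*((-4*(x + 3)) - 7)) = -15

Step 1. [-(-5*((-4*(x + 3)) - 7)) = -15] flip signs both sides. So neg: -5*((-4*(x + 3)) - 7) = 15.
Step 2. [-5*((-4*(x + 3)) - 7) = 15] -5 out front; divide by -5 ⇒ div: (-4*(x + 3)) - 7 = -3.
Step 3. [(-4*(x + 3)) - 7 = -3] -7 is outermost — add 7 both sides. So sub: -4*(x + 3) = 4.
Step 4. [-4*(x + 3) = 4] -4·(inner) — divide through by -4, so div: x + 3 = -1.
Step 5. [x + 3 = -1] the outer +3 inverts by subtracting 3 ⇒ sub: x = -4.

Answer: x ∈ {-4}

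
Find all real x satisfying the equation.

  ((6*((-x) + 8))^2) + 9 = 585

Step 1. [((6*((-x) + 8))^2) + 9 = 585] the outer +9 inverts by subtracting 9, so sub: (6*((-x) + 8))^2 = 576.
Step 2. [(6*((-x) + 8))^2 = 576] LHS squared, RHS 576 ≥ 0: apply √ (±), so sqrt: 6*((-x) + 8) = 24 or -24.
Step 3. [6*((-x) + 8) = 24 or -24] 6·(inner) — divide through by 6. So div: (-x) + 8 = 4 or -4.
Step 4. [(-x) + 8 = 4 or -4] the outer +8 inverts by subtracting 8. So sub: -x = -4 or -12.
Step 5. [-x = -4 or -12] leading − — multiply by −1 ⇒ neg: x = 4 or 12.

Answer: x ∈ {4, 12}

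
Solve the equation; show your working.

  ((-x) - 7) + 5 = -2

Step 1. [((-x) - 7) + 5 = -2] +5 is outermost — subtract 5 both sides. So sub: (-x) - 7 = -7.
Step 2. [(-x) - 7 = -7] the outer -7 inverts by adding 7 ⇒ sub: -x = 0.
Step 3. [-x = 0] leading − — multiply by −1. So neg: x = 0.

Answer: x ∈ {0}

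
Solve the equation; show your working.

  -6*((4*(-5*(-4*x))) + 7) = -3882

Step 1. [-6*((4*(-5*(-4*x))) + 7) = -3882] LHS = -6·(…); ÷-6 both sides, so div: (4*(-5*(-4*x))) + 7 = 647.
Step 2. [(4*(-5*(-4*x))) + 7 = 647] peel the +7: subtract 7 from each side ⇒ sub: 4*(-5*(-4*x)) = 640.
Step 3. [4*(-5*(-4*x)) = 640] 4 out front; divide by 4. So div: -5*(-4*x) = 160.
Step 4. [-5*(-4*x) = 160] divide by the outer -5, so div: -4*x = -32.
Step 5. [-4*x = -32] -4 out front; divide by -4, so div: x = 8.

Answer: x ∈ {8}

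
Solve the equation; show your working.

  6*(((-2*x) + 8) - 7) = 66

Step 1. [6*(((-2*x) + 8) - 7) = 66] leading coefficient 6: divide by 6. So div: ((-2*x) + 8) - 7 = 11.
Step 2. [((-2*x) + 8) - 7 = 11] add 7: x sits inside (… - 7) ⇒ sub: (-2*x) + 8 = 18.
Step 3. [(-2*x) + 8 = 18] 8 comes off first (subtract 8), so sub: -2*x = 10.
Step 4. [-2*x = 10] LHS = -2·(…); ÷-2 both sides ⇒ div: x = -5.

Answer: x ∈ {-5}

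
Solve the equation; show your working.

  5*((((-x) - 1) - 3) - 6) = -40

Step 1. [5*((((-x) - 1) - 3) - 6) = -40] LHS = 5·(…); ÷5 both sides. So div: (((-x) - 1) - 3) - 6 = -8.
Step 2. [(((-x) - 1) - 3) - 6 = -8] peel the -6: add 6 from each side ⇒ sub: ((-x) - 1) - 3 = -2.
Step 3. [((-x) - 1) - 3 = -2] the outer -3 inverts by adding 3, so sub: (-x) - 1 = 1.
Step 4. [(-x) - 1 = 1] add 1: x sits inside (… - 1) ⇒ sub: -x = 2.
Step 5. [-x = 2] LHS negated; negate both sides, so neg: x = -2.

Answer: x ∈ {-2}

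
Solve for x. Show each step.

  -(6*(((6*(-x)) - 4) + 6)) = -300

Step 1. [-(6*(((6*(-x)) - 4) + 6)) = -300] flip signs both sides, so neg: 6*(((6*(-x)) - 4) + 6) = 300.
Step 2. [6*(((6*(-x)) - 4) + 6) = 300] divide by the outer 6. So div: ((6*(-x)) - 4) + 6 = 50.
Step 3. [((6*(-x)) - 4) + 6 = 50] +6 is outermost — subtract 6 both sides, so sub: (6*(-x)) - 4 = 44.
Step 4. [(6*(-x)) - 4 = 44] -4 is outermost — add 4 both sides ⇒ sub: 6*(-x) = 48.
Step 5. [6*(-x) = 48] leading coefficient 6: divide by 6. So div: -x = 8.
Step 6. [-x = 8] leading − — multiply by −1, so neg: x = -8.

Answer: x ∈ {-8}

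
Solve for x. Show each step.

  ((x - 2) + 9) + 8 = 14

Step 1. [((x - 2) + 9) + 8 = 14] subtract 8: x sits inside (… + 8) ⇒ sub: (x - 2) + 9 = 6.
Step 2. [(x - 2) + 9 = 6] peel the +9: subtract 9 from each side ⇒ sub: x - 2 = -3.
Step 3. [x - 2 = -3] the outer -2 inverts by adding 2. So sub: x = -1.

Answer: x ∈ {-1}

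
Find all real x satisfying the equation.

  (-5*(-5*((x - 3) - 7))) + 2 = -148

Step 1. [(-5*(-5*((x - 3) - 7))) + 2 = -148] the outer +2 inverts by subtracting 2. So sub: -5*(-5*((x - 3) - 7)) = -150.
Step 2. [-5*(-5*((x - 3) - 7)) = -150] LHS = -5·(…); ÷-5 both sides. So div: -5*((x - 3) - 7) = 30.
Step 3. [-5*((x - 3) - 7) = 30] LHS = -5·(…); ÷-5 both sides. So div: (x - 3) - 7 = -6.
Step 4. [(x - 3) - 7 = -6] add 7: x sits inside (… - 7), so sub: x - 3 = 1.
Step 5. [x - 3 = 1] 3 comes off first (add 3), so sub: x = 4.

Answer: x ∈ {4}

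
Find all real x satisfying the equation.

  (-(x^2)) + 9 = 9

Step 1. [(-(x^2)) + 9 = 9] +9 is outermost — subtract 9 both sides ⇒ sub: -(x^2) = 0.
Step 2. [-(x^2) = 0] flip signs both sides. So neg: x^2 = 0.
Step 3. [x^2 = 0] LHS squared, RHS 0 ≥ 0: apply √ (±), so sqrt: x = 0.

Answer: x ∈ {0}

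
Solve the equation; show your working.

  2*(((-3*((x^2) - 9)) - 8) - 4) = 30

Step 1. [2*(((-3*((x^2) - 9)) - 8) - 4) = 30] LHS = 2·(…); ÷2 both sides ⇒ div: ((-3*((x^2) - 9)) - 8) - 4 = 15.
Step 2. [((-3*((x^2) - 9)) - 8) - 4 = 15] peel the -4: add 4 from each side. So sub: (-3*((x^2) - 9)) - 8 = 19.
Step 3. [(-3*((x^2) - 9)) - 8 = 19] add 8: x sits inside (… - 8) ⇒ sub: -3*((x^2) - 9) = 27.
Step 4. [-3*((x^2) - 9) = 27] -3 out front; divide by -3. So div: (x^2) - 9 = -9.
Step 5. [(x^2) - 9 = -9] 9 comes off first (add 9), so sub: x^2 = 0.
Step 6. [x^2 = 0] LHS squared, RHS 0 ≥ 0: apply √ (±) ⇒ sqrt: x = 0.

Answer: x ∈ {0}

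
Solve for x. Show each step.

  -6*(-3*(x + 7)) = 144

Step 1. [-6*(-3*(x + 7)) = 144] leading coefficient -6: divide by -6. So div: -3*(x + 7) = -24.
Step 2. [-3*(x + 7) = -24] leading coefficient -3: divide by -3, so div: x + 7 = 8.
Step 3. [x + 7 = 8] +7 is outermost — subtract 7 both sides ⇒ sub: x = 1.

Answer: x ∈ {1}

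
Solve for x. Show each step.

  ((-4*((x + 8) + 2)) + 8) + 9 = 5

Step 1. [((-4*((x + 8) + 2)) + 8) + 9 = 5] peel the +9: subtract 9 from each side, so sub: (-4*((x + 8) + 2)) + 8 = -4.
Step 2. [(-4*((x + 8) + 2)) + 8 = -4] subtract 8: x sits inside (… + 8) ⇒ sub: -4*((x + 8) + 2) = -12.
Step 3. [-4*((x + 8) + 2) = -12] divide by the outer -4. So div: (x + 8) + 2 = 3.
Step 4. [(x + 8) + 2 = 3] the outer +2 inverts by subtracting 2. So sub: x + 8 = 1.
Step 5. [x + 8 = 1] subtract 8: x sits inside (… + 8) ⇒ sub: x = -7.

Answer: x ∈ {-7}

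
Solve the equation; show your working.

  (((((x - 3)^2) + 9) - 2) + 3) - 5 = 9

Step 1. [(((((x - 3)^2) + 9) - 2) + 3) - 5 = 9] -5 is outermost — add 5 both sides, so sub: ((((x - 3)^2) + 9) - 2) + 3 = 14.
Step 2. [((((x - 3)^2) + 9) - 2) + 3 = 14] +3 is outermost — subtract 3 both sides ⇒ sub: (((x - 3)^2) + 9) - 2 = 11.
Step 3. [(((x - 3)^2) + 9) - 2 = 11] -2 is outermost — add 2 both sides ⇒ sub: ((x - 3)^2) + 9 = 13.
Step 4. [((x - 3)^2) + 9 = 13] peel the +9: subtract 9 from each side, so sub: (x - 3)^2 = 4.
Step 5. [(x - 3)^2 = 4] LHS squared, RHS 4 ≥ 0: apply √ (±). So sqrt: x - 3 = 2 or -2.
Step 6. [x - 3 = 2 or -2] peel the -3: add 3 from each side. So sub: x = 5 or 1.

Answer: x ∈ {1, 5}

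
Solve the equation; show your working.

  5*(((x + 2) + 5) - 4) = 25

Step 1. [5*(((x + 2) + 5) - 4) = 25] leading coefficient 5: divide by 5 ⇒ div: ((x + 2) + 5) - 4 = 5.
Step 2. [((x + 2) + 5) - 4 = 5] -4 is outermost — add 4 both sides, so sub: (x + 2) + 5 = 9.
Step 3. [(x + 2) + 5 = 9] +5 is outermost — subtract 5 both sides. So sub: x + 2 = 4.
Step 4. [x + 2 = 4] +2 is outermost — subtract 2 both sides ⇒ sub: x = 2.

Answer: x ∈ {2}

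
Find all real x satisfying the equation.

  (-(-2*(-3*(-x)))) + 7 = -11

Step 1. [(-(-2*(-3*(-x)))) + 7 = -11] 7 comes off first (subtract 7) ⇒ sub: -(-2*(-3*(-x))) = -18.
Step 2. [-(-2*(-3*(-x))) = -18] leading − — multiply by −1 ⇒ neg: -2*(-3*(-x)) = 18.
Step 3. [-2*(-3*(-x)) = 18] divide by the outer -2, so div: -3*(-x) = -9.
Step 4. [-3*(-x) = -9] -3·(inner) — divide through by -3. So div: -x = 3.
Step 5. [-x = 3] flip signs both sides. So neg: x = -3.

Answer: x ∈ {-3}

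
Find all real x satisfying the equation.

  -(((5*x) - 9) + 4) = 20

Step 1. [-(((5*x) - 9) + 4) = 20] flip signs both sides. So neg: ((5*x) - 9) + 4 = -20.
Step 2. [((5*x) - 9) + 4 = -20] peel the +4: subtract 4 from each side. So sub: (5*x) - 9 = -24.
Step 3. [(5*x) - 9 = -24] add 9: x sits inside (… - 9). So sub: 5*x = -15.
Step 4. [5*x = -15] 5·(inner) — divide through by 5. So div: x = -3.

Answer: x ∈ {-3}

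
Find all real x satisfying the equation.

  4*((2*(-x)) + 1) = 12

Step 1. [4*((2*(-x)) + 1) = 12] 4 out front; divide by 4, so div: (2*(-x)) + 1 = 3.
Step 2. [(2*(-x)) + 1 = 3] peel the +1: subtract 1 from each side, so sub: 2*(-x) = 2.
Step 3. [2*(-x) = 2] leading coefficient 2: divide by 2, so div: -x = 1.
Step 4. [-x = 1] flip signs both sides. So neg: x = -1.

Answer: x ∈ {-1}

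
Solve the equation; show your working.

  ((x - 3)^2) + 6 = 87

Step 1. [((x - 3)^2) + 6 = 87] the outer +6 inverts by subtracting 6. So sub: (x - 3)^2 = 81.
Step 2. [(x - 3)^2 = 81] LHS squared, RHS 81 ≥ 0: apply √ (±), so sqrt: x - 3 = 9 or -9.
Step 3. [x - 3 = 9 or -9] -3 is outermost — add 3 both sides, so sub: x = 12 or -6.

Answer: x ∈ {-6, 12}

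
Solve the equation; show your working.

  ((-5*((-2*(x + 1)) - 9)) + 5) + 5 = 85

Step 1. [((-5*((-2*(x + 1)) - 9)) + 5) + 5 = 85] subtract 5: x sits inside (… + 5), so sub: (-5*((-2*(x + 1)) - 9)) + 5 = 80.
Step 2. [(-5*((-2*(x + 1)) - 9)) + 5 = 80] peel the +5: subtract 5 from each side, so sub: -5*((-2*(x + 1)) - 9) = 75.
Step 3. [-5*((-2*(x + 1)) - 9) = 75] leading coefficient -5: divide by -5. So div: (-2*(x + 1)) - 9 = -15.
Step 4. [(-2*(x + 1)) - 9 = -15] peel the -9: add 9 from each side, so sub: -2*(x + 1) = -6.
Step 5. [-2*(x + 1) = -6] divide by the outer -2, so div: x + 1 = 3.
Step 6. [x + 1 = 3] peel the +1: subtract 1 from each side ⇒ sub: x = 2.

Answer: x ∈ {2}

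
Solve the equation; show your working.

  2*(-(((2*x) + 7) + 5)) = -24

Step 1. [2*(-(((2*x) + 7) + 5)) = -24] LHS = 2·(…); ÷2 both sides, so div: -(((2*x) + 7) + 5) = -12.
Step 2. [-(((2*x) + 7) + 5) = -12] LHS negated; negate both sides ⇒ neg: ((2*x) + 7) + 5 = 12.
Step 3. [((2*x) + 7) + 5 = 12] peel the +5: subtract 5 from each side ⇒ sub: (2*x) + 7 = 7.
Step 4. [(2*x) + 7 = 7] 7 comes off first (subtract 7). So sub: 2*x = 0.
Step 5. [2*x = 0] LHS = 2·(…); ÷2 both sides ⇒ div: x = 0.

Answer: x ∈ {0}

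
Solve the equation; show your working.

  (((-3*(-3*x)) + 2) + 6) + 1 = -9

Step 1. [(((-3*(-3*x)) + 2) + 6) + 1 = -9] the outer +1 inverts by subtracting 1 ⇒ sub: ((-3*(-3*x)) + 2) + 6 = -10.
Step 2. [((-3*(-3*x)) + 2) + 6 = -10] the outer +6 inverts by subtracting 6. So sub: (-3*(-3*x)) + 2 = -16.
Step 3. [(-3*(-3*x)) + 2 = -16] the outer +2 inverts by subtracting 2. So sub: -3*(-3*x) = -18.
Step 4. [-3*(-3*x) = -18] divide by the outer -3 ⇒ div: -3*x = 6.
Step 5. [-3*x = 6] divide by the outer -3, so div: x = -2.

Answer: x ∈ {-2}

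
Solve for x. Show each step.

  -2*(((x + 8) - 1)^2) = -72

Step 1. [-2*(((x + 8) - 1)^2) = -72] divide by the outer -2, so div: ((x + 8) - 1)^2 = 36.
Step 2. [((x + 8) - 1)^2 = 36] 36 ≥ 0, LHS is (·)² — take ±√. So sqrt: (x + 8) - 1 = 6 or -6.
Step 3. [(x + 8) - 1 = 6 or -6] 1 comes off first (add 1). So sub: x + 8 = 7 or -5.
Step 4. [x + 8 = 7 or -5] peel the +8: subtract 8 from each side, so sub: x = -1 or -13.

Answer: x ∈ {-13, -1}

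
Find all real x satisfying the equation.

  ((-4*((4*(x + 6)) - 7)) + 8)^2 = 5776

Step 1. [((-4*((4*(x + 6)) - 7)) + 8)^2 = 5776] 5776 ≥ 0, LHS is (·)² — take ±√. So sqrt: (-4*((4*(x + 6)) - 7)) + 8 = 76 or -76.
Step 2. [(-4*((4*(x + 6)) - 7)) + 8 = 76 or -76] common factor -4 (LHS and 76 or -76) — divide through. So factor: ((4*(x + 6)) - 7) - 2 = -19 or 19.
Step 3. [((4*(x + 6)) - 7) - 2 = -19 or 19] the outer -2 inverts by adding 2, so sub: (4*(x + 6)) - 7 = -17 or 21.
Step 4. [(4*(x + 6)) - 7 = -17 or 21] -7 is outermost — add 7 both sides. So sub: 4*(x + 6) = -10 or 28.
Step 5. [4*(x + 6) = -10 or 28] leading coefficient 4: divide by 4. So div: x + 6 = -5/2 or 7.
Step 6. [x + 6 = -5/2 or 7] subtract 6: x sits inside (… + 6), so sub: x = -17/2 or 1.

Answer: x ∈ {-17/2, 1}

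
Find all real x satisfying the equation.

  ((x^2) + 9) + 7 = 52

Step 1. [((x^2) + 9) + 7 = 52] 7 comes off first (subtract 7), so sub: (x^2) + 9 = 45.
Step 2. [(x^2) + 9 = 45] the outer +9 inverts by subtracting 9, so sub: x^2 = 36.
Step 3. [x^2 = 36] 36 ≥ 0, LHS is (·)² — take ±√. So sqrt: x = 6 or -6.

Answer: x ∈ {-6, 6}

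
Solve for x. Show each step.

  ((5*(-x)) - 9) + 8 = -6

Step 1. [((5*(-x)) - 9) + 8 = -6] 8 comes off first (subtract 8). So sub: (5*(-x)) - 9 = -14.
Step 2. [(5*(-x)) - 9 = -14] -9 is outermost — add 9 both sides, so sub: 5*(-x) = -5.
Step 3. [5*(-x) = -5] LHS = 5·(…); ÷5 both sides, so div: -x = -1.
Step 4. [-x = -1] flip signs both sides ⇒ neg: x = 1.

Answer: x ∈ {1}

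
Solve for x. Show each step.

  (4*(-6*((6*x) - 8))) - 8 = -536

Step 1. [(4*(-6*((6*x) - 8))) - 8 = -536] 4 divides every term; factor it out ⇒ factor: (-6*((6*x) - 8)) - 2 = -134.
Step 2. [(-6*((6*x) - 8)) - 2 = -134] add 2: x sits inside (… - 2) ⇒ sub: -6*((6*x) - 8) = -132.
Step 3. [-6*((6*x) - 8) = -132] leading coefficient -6: divide by -6, so div: (6*x) - 8 = 22.
Step 4. [(6*x) - 8 = 22] -8 is outermost — add 8 both sides, so sub: 6*x = 30.
Step 5. [6*x = 30] 6·(inner) — divide through by 6, so div: x = 5.

Answer: x ∈ {5}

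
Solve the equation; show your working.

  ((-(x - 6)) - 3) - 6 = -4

Step 1. [((-(x - 6)) - 3) - 6 = -4] 6 comes off first (add 6), so sub: (-(x - 6)) - 3 = 2.
Step 2. [(-(x - 6)) - 3 = 2] peel the -3: add 3 from each side ⇒ sub: -(x - 6) = 5.
Step 3. [-(x - 6) = 5] LHS negated; negate both sides. So neg: x - 6 = -5.
Step 4. [x - 6 = -5] peel the -6: add 6 from each side ⇒ sub: x = 1.

Answer: x ∈ {1}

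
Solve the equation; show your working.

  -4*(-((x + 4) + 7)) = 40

Step 1. [-4*(-((x + 4) + 7)) = 40] divide by the outer -4 ⇒ div: -((x + 4) + 7) = -10.
Step 2. [-((x + 4) + 7) = -10] leading − — multiply by −1, so neg: (x + 4) + 7 = 10.
Step 3. [(x + 4) + 7 = 10] peel the +7: subtract 7 from each side. So sub: x + 4 = 3.
Step 4. [x + 4 = 3] 4 comes off first (subtract 4). So sub: x = -1.

Answer: x ∈ {-1}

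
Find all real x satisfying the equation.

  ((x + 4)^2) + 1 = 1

Step 1. [((x + 4)^2) + 1 = 1] 1 comes off first (subtract 1). So sub: (x + 4)^2 = 0.
Step 2. [(x + 4)^2 = 0] √ both sides: 0 ≥ 0 gives two branches ⇒ sqrt: x + 4 = 0.
Step 3. [x + 4 = 0] subtract 4: x sits inside (… + 4). So sub: x = -4.

Answer: x ∈ {-4}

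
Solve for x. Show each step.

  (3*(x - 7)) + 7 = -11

Step 1. [(3*(x - 7)) + 7 = -11] peel the +7: subtract 7 from each side. So sub: 3*(x - 7) = -18.
Step 2. [3*(x - 7) = -18] 3·(inner) — divide through by 3, so div: x - 7 = -6.
Step 3. [x - 7 = -6] add 7: x sits inside (… - 7) ⇒ sub: x = 1.

Answer: x ∈ {1}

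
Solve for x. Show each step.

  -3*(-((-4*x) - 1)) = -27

Step 1. [-3*(-((-4*x) - 1)) = -27] leading coefficient -3: divide by -3 ⇒ div: -((-4*x) - 1) = 9.
Step 2. [-((-4*x) - 1) = 9] leading − — multiply by −1. So neg: (-4*x) - 1 = -9.
Step 3. [(-4*x) - 1 = -9] -1 is outermost — add 1 both sides ⇒ sub: -4*x = -8.
Step 4. [-4*x = -8] leading coefficient -4: divide by -4, so div: x = 2.

Answer: x ∈ {2}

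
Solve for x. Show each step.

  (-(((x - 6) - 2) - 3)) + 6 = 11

Step 1. [(-(((x - 6) - 2) - 3)) + 6 = 11] peel the +6: subtract 6 from each side. So sub: -(((x - 6) - 2) - 3) = 5.
Step 2. [-(((x - 6) - 2) - 3) = 5] flip signs both sides, so neg: ((x - 6) - 2) - 3 = -5.
Step 3. [((x - 6) - 2) - 3 = -5] peel the -3: add 3 from each side, so sub: (x - 6) - 2 = -2.
Step 4. [(x - 6) - 2 = -2] peel the -2: add 2 from each side. So sub: x - 6 = 0.
Step 5. [x - 6 = 0] peel the -6: add 6 from each side. So sub: x = 6.

Answer: x ∈ {6}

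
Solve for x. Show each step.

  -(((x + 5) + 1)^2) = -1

Step 1. [-(((x + 5) + 1)^2) = -1] leading − — multiply by −1 ⇒ neg: ((x + 5) + 1)^2 = 1.
Step 2. [((x + 5) + 1)^2 = 1] 1 ≥ 0, LHS is (·)² — take ±√ ⇒ sqrt: (x + 5) + 1 = 1 or -1.
Step 3. [(x + 5) + 1 = 1 or -1] the outer +1 inverts by subtracting 1, so sub: x + 5 = 0 or -2.
Step 4. [x + 5 = 0 or -2] subtract 5: x sits inside (… + 5), so sub: x = -5 or -7.

Answer: x ∈ {-7, -5}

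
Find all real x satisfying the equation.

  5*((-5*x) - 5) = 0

Step 1. [5*((-5*x) - 5) = 0] LHS = 5·(…); ÷5 both sides, so div: (-5*x) - 5 = 0.
Step 2. [(-5*x) - 5 = 0] common factor -5 (LHS and 0) — divide through. So factor: x + 1 = 0.
Step 3. [x + 1 = 0] peel the +1: subtract 1 from each side ⇒ sub: x = -1.

Answer: x ∈ {-1}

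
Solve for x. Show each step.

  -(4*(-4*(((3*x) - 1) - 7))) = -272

Step 1. [-(4*(-4*(((3*x) - 1) - 7))) = -272] LHS negated; negate both sides, so neg: 4*(-4*(((3*x) - 1) - 7)) = 272.
Step 2. [4*(-4*(((3*x) - 1) - 7)) = 272] divide by the outer 4. So div: -4*(((3*x) - 1) - 7) = 68.
Step 3. [-4*(((3*x) - 1) - 7) = 68] divide by the outer -4. So div: ((3*x) - 1) - 7 = -17.
Step 4. [((3*x) - 1) - 7 = -17] the outer -7 inverts by adding 7, so sub: (3*x) - 1 = -10.
Step 5. [(3*x) - 1 = -10] 1 comes off first (add 1), so sub: 3*x = -9.
Step 6. [3*x = -9] divide by the outer 3. So div: x = -3.

Answer: x ∈ {-3}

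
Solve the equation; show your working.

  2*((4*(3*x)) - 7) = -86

Step 1. [2*((4*(3*x)) - 7) = -86] LHS = 2·(…); ÷2 both sides. So div: (4*(3*x)) - 7 = -43.
Step 2. [(4*(3*x)) - 7 = -43] the outer -7 inverts by adding 7. So sub: 4*(3*x) = -36.
Step 3. [4*(3*x) = -36] 4·(inner) — divide through by 4, so div: 3*x = -9.
Step 4. [3*x = -9] divide by the outer 3 ⇒ div: x = -3.

Answer: x ∈ {-3}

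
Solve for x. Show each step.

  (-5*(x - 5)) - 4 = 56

Step 1. [(-5*(x - 5)) - 4 = 56] peel the -4: add 4 from each side, so sub: -5*(x - 5) = 60.
Step 2. [-5*(x - 5) = 60] leading coefficient -5: divide by -5, so div: x - 5 = -12.
Step 3. [x - 5 = -12] add 5: x sits inside (… - 5), so sub: x = -7.

Answer: x ∈ {-7}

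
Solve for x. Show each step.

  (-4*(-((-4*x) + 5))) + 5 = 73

Step 1. [(-4*(-((-4*x) + 5))) + 5 = 73] subtract 5: x sits inside (… + 5), so sub: -4*(-((-4*x) + 5)) = 68.
Step 2. [-4*(-((-4*x) + 5)) = 68] -4 out front; divide by -4. So div: -((-4*x) + 5) = -17.
Step 3. [-((-4*x) + 5) = -17] leading − — multiply by −1. So neg: (-4*x) + 5 = 17.
Step 4. [(-4*x) + 5 = 17] subtract 5: x sits inside (… + 5) ⇒ sub: -4*x = 12.
Step 5. [-4*x = 12] -4 out front; divide by -4, so div: x = -3.

Answer: x ∈ {-3}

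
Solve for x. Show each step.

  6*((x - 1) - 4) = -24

Step 1. [6*((x - 1) - 4) = -24] divide by the outer 6. So div: (x - 1) - 4 = -4.
Step 2. [(x - 1) - 4 = -4] 4 comes off first (add 4). So sub: x - 1 = 0.
Step 3. [x - 1 = 0] the outer -1 inverts by adding 1 ⇒ sub: x = 1.

Answer: x ∈ {1}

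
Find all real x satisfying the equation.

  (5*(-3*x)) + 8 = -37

Step 1. [(5*(-3*x)) + 8 = -37] 8 comes off first (subtract 8) ⇒ sub: 5*(-3*x) = -45.
Step 2. [5*(-3*x) = -45] LHS = 5·(…); ÷5 both sides. So div: -3*x = -9.
Step 3. [-3*x = -9] divide by the outer -3. So div: x = 3.

Answer: x ∈ {3}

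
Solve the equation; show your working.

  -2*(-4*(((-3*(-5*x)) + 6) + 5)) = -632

Step 1. [-2*(-4*(((-3*(-5*x)) + 6) + 5)) = -632] LHS = -2·(…); ÷-2 both sides, so div: -4*(((-3*(-5*x)) + 6) + 5) = 316.
Step 2. [-4*(((-3*(-5*x)) + 6) + 5) = 316] leading coefficient -4: divide by -4. So div: ((-3*(-5*x)) + 6) + 5 = -79.
Step 3. [((-3*(-5*x)) + 6) + 5 = -79] the outer +5 inverts by subtracting 5 ⇒ sub: (-3*(-5*x)) + 6 = -84.
Step 4. [(-3*(-5*x)) + 6 = -84] -3 | LHS and -3 | -84: pull -3 out. So factor: (-5*x) - 2 = 28.
Step 5. [(-5*x) - 2 = 28] the outer -2 inverts by adding 2. So sub: -5*x = 30.
Step 6. [-5*x = 30] -5·(inner) — divide through by -5 ⇒ div: x = -6.

Answer: x ∈ {-6}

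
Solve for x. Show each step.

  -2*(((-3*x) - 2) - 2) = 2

Step 1. [-2*(((-3*x) - 2) - 2) = 2] -2 out front; divide by -2, so div: ((-3*x) - 2) - 2 = -1.
Step 2. [((-3*x) - 2) - 2 = -1] peel the -2: add 2 from each side ⇒ sub: (-3*x) - 2 = 1.
Step 3. [(-3*x) - 2 = 1] the outer -2 inverts by adding 2, so sub: -3*x = 3.
Step 4. [-3*x = 3] -3 out front; divide by -3, so div: x = -1.

Answer: x ∈ {-1}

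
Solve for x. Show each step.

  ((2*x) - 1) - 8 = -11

Step 1. [((2*x) - 1) - 8 = -11] the outer -8 inverts by adding 8 ⇒ sub: (2*x) - 1 = -3.
Step 2. [(2*x) - 1 = -3] the outer -1 inverts by adding 1. So sub: 2*x = -2.
Step 3. [2*x = -2] LHS = 2·(…); ÷2 both sides ⇒ div: x = -1.

Answer: x ∈ {-1}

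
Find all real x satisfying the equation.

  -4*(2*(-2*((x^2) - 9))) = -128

Step 1. [-4*(2*(-2*((x^2) - 9))) = -128] divide by the outer -4. So div: 2*(-2*((x^2) - 9)) = 32.
Step 2. [2*(-2*((x^2) - 9)) = 32] divide by the outer 2 ⇒ div: -2*((x^2) - 9) = 16.
Step 3. [-2*((x^2) - 9) = 16] -2 out front; divide by -2. So div: (x^2) - 9 = -8.
Step 4. [(x^2) - 9 = -8] 9 comes off first (add 9). So sub: x^2 = 1.
Step 5. [x^2 = 1] √ both sides: 1 ≥ 0 gives two branches. So sqrt: x = 1 or -1.

Answer: x ∈ {-1, 1}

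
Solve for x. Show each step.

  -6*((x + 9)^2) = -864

Step 1. [-6*((x + 9)^2) = -864] -6 out front; divide by -6, so div: (x + 9)^2 = 144.
Step 2. [(x + 9)^2 = 144] √ both sides: 144 ≥ 0 gives two branches. So sqrt: x + 9 = 12 or -12.
Step 3. [x + 9 = 12 or -12] the outer +9 inverts by subtracting 9, so sub: x = 3 or -21.

Answer: x ∈ {-21, 3}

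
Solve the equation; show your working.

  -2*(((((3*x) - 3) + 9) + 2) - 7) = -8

Step 1. [-2*(((((3*x) - 3) + 9) + 2) - 7) = -8] divide by the outer -2 ⇒ div: ((((3*x) - 3) + 9) + 2) - 7 = 4.
Step 2. [((((3*x) - 3) + 9) + 2) - 7 = 4] the outer -7 inverts by adding 7. So sub: (((3*x) - 3) + 9) + 2 = 11.
Step 3. [(((3*x) - 3) + 9) + 2 = 11] 2 comes off first (subtract 2), so sub: ((3*x) - 3) + 9 = 9.
Step 4. [((3*x) - 3) + 9 = 9] 9 comes off first (subtract 9), so sub: (3*x) - 3 = 0.
Step 5. [(3*x) - 3 = 0] the outer -3 inverts by adding 3 ⇒ sub: 3*x = 3.
Step 6. [3*x = 3] leading coefficient 3: divide by 3, so div: x = 1.

Answer: x ∈ {1}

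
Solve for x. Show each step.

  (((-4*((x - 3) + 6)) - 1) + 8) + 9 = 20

Step 1. [(((-4*((x - 3) + 6)) - 1) + 8) + 9 = 20] the outer +9 inverts by subtracting 9. So sub: ((-4*((x - 3) + 6)) - 1) + 8 = 11.
Step 2. [((-4*((x - 3) + 6)) - 1) + 8 = 11] peel the +8: subtract 8 from each side ⇒ sub: (-4*((x - 3) + 6)) - 1 = 3.
Step 3. [(-4*((x - 3) + 6)) - 1 = 3] -1 is outermost — add 1 both sides. So sub: -4*((x - 3) + 6) = 4.
Step 4. [-4*((x - 3) + 6) = 4] -4 out front; divide by -4 ⇒ div: (x - 3) + 6 = -1.
Step 5. [(x - 3) + 6 = -1] subtract 6: x sits inside (… + 6), so sub: x - 3 = -7.
Step 6. [x - 3 = -7] add 3: x sits inside (… - 3), so sub: x = -4.

Answer: x ∈ {-4}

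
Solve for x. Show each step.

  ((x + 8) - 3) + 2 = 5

Step 1. [((x + 8) - 3) + 2 = 5] +2 is outermost — subtract 2 both sides, so sub: (x + 8) - 3 = 3.
Step 2. [(x + 8) - 3 = 3] -3 is outermost — add 3 both sides. So sub: x + 8 = 6.
Step 3. [x + 8 = 6] peel the +8: subtract 8 from each side, so sub: x = -2.

Answer: x ∈ {-2}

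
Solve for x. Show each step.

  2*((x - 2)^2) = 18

Step 1. [2*((x - 2)^2) = 18] LHS = 2·(…); ÷2 both sides, so div: (x - 2)^2 = 9.
Step 2. [(x - 2)^2 = 9] 9 ≥ 0, LHS is (·)² — take ±√. So sqrt: x - 2 = 3 or -3.
Step 3. [x - 2 = 3 or -3] 2 comes off first (add 2), so sub: x = 5 or -1.

Answer: x ∈ {-1, 5}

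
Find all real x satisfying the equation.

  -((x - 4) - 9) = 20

Step 1. [-((x - 4) - 9) = 20] flip signs both sides ⇒ neg: (x - 4) - 9 = -20.
Step 2. [(x - 4) - 9 = -20] add 9: x sits inside (… - 9). So sub: x - 4 = -11.
Step 3. [x - 4 = -11] add 4: x sits inside (… - 4) ⇒ sub: x = -7.

Answer: x ∈ {-7}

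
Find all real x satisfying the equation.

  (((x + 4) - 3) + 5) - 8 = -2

Step 1. [(((x + 4) - 3) + 5) - 8 = -2] add 8: x sits inside (… - 8) ⇒ sub: ((x + 4) - 3) + 5 = 6.
Step 2. [((x + 4) - 3) + 5 = 6] peel the +5: subtract 5 from each side. So sub: (x + 4) - 3 = 1.
Step 3. [(x + 4) - 3 = 1] the outer -3 inverts by adding 3 ⇒ sub: x + 4 = 4.
Step 4. [x + 4 = 4] 4 comes off first (subtract 4). So sub: x = 0.

Answer: x ∈ {0}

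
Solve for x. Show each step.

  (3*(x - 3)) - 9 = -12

Step 1. [(3*(x - 3)) - 9 = -12] common factor 3 (LHS and -12) — divide through, so factor: (x - 3) - 3 = -4.
Step 2. [(x - 3) - 3 = -4] 3 comes off first (add 3), so sub: x - 3 = -1.
Step 3. [x - 3 = -1] -3 is outermost — add 3 both sides. So sub: x = 2.

Answer: x ∈ {2}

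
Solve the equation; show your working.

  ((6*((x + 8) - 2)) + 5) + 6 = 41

Step 1. [((6*((x + 8) - 2)) + 5) + 6 = 41] subtract 6: x sits inside (… + 6), so sub: (6*((x + 8) - 2)) + 5 = 35.
Step 2. [(6*((x + 8) - 2)) + 5 = 35] the outer +5 inverts by subtracting 5. So sub: 6*((x + 8) - 2) = 30.
Step 3. [6*((x + 8) - 2) = 30] 6·(inner) — divide through by 6. So div: (x + 8) - 2 = 5.
Step 4. [(x + 8) - 2 = 5] peel the -2: add 2 from each side. So sub: x + 8 = 7.
Step 5. [x + 8 = 7] subtract 8: x sits inside (… + 8). So sub: x = -1.

Answer: x ∈ {-1}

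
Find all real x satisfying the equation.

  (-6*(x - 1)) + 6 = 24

Step 1. [(-6*(x - 1)) + 6 = 24] subtract 6: x sits inside (… + 6), so sub: -6*(x - 1) = 18.
Step 2. [-6*(x - 1) = 18] -6 out front; divide by -6, so div: x - 1 = -3.
Step 3. [x - 1 = -3] -1 is outermost — add 1 both sides, so sub: x = -2.

Answer: x ∈ {-2}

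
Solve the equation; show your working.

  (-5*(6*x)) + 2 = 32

Step 1. [(-5*(6*x)) + 2 = 32] 2 comes off first (subtract 2). So sub: -5*(6*x) = 30.
Step 2. [-5*(6*x) = 30] -5 out front; divide by -5, so div: 6*x = -6.
Step 3. [6*x = -6] 6 out front; divide by 6, so div: x = -1.

Answer: x ∈ {-1}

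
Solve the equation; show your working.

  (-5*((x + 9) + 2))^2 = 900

Step 1. [(-5*((x + 9) + 2))^2 = 900] √ both sides: 900 ≥ 0 gives two branches, so sqrt: -5*((x + 9) + 2) = 30 or -30.
Step 2. [-5*((x + 9) + 2) = 30 or -30] leading coefficient -5: divide by -5. So div: (x + 9) + 2 = -6 or 6.
Step 3. [(x + 9) + 2 = -6 or 6] +2 is outermost — subtract 2 both sides ⇒ sub: x + 9 = -8 or 4.
Step 4. [x + 9 = -8 or 4] subtract 9: x sits inside (… + 9), so sub: x = -17 or -5.

Answer: x ∈ {-17, -5}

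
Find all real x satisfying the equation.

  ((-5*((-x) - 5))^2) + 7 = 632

Step 1. [((-5*((-x) - 5))^2) + 7 = 632] 7 comes off first (subtract 7), so sub: (-5*((-x) - 5))^2 = 625.
Step 2. [(-5*((-x) - 5))^2 = 625] 625 ≥ 0, LHS is (·)² — take ±√. So sqrt: -5*((-x) - 5) = 25 or -25.
Step 3. [-5*((-x) - 5) = 25 or -25] divide by the outer -5, so div: (-x) - 5 = -5 or 5.
Step 4. [(-x) - 5 = -5 or 5] the outer -5 inverts by adding 5. So sub: -x = 0 or 10.
Step 5. [-x = 0 or 10] leading − — multiply by −1 ⇒ neg: x = 0 or -10.

Answer: x ∈ {-10, 0}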